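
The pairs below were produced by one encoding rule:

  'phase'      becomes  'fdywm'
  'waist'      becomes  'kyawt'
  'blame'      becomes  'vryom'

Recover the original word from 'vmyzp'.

beard

p(15)→f(5) and h(7)→d(3) fit y≡23x+24 (mod 26); the inverse of 23 mod 26 is 17. Treating letters as 0–25, the rule is x ↦ 23x + 24 (mod 26).
Decoding vmyzp: v(21)→17·(21−24)≡1=b; m(12)→17·(12−24)≡4=e; y(24)→17·(24−24)≡0=a; z(25)→17·(25−24)≡17=r; p(15)→17·(15−24)≡3=d (all mod 26).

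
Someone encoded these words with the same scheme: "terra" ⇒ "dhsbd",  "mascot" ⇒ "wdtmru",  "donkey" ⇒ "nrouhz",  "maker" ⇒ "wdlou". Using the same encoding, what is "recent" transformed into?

bhdoqu

Shifts by position in terra: pos 0: t→d (+10), pos 1: e→h (+3), pos 2: r→s (+1), pos 3: r→b (+10), pos 4: a→d (+3) — repeating every 3. The shifts repeat in a cycle of length 3: positions 0,1,… shift by +10, +3, +1, then the pattern repeats.
For recent: r+10=b, e+3=h, c+1=d, e+10=o, n+3=q, t+1=u.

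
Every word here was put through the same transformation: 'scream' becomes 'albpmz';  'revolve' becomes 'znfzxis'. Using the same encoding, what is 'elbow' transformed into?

Each letter shifts forward by (position + 8), i.e. 8, 9, 10, … — the shift grows by one for each successive letter.
On elbow: e+8=m, l+9=u, b+10=l, o+11=z, w+12=i.

mulzi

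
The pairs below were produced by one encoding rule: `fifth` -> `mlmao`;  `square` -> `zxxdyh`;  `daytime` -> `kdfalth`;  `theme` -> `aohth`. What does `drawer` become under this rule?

kyddhy

The shift depends on letter class: consonant f→m is +7, but vowel i→l is +3. The rule splits by letter class: vowels +3, consonants +7.
Applying it to drawer: d(cons)+7=k, r(cons)+7=y, a(vowel)+3=d, w(cons)+7=d, e(vowel)+3=h, r(cons)+7=y.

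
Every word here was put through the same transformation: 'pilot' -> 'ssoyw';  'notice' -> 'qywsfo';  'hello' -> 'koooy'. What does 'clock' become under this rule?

foyfn

The shift depends on letter class: consonant p→s is +3, but vowel i→s is +10. Two shifts are in play — +10 for a/e/i/o/u, +3 for every other letter.
For clock: c(cons)+3=f, l(cons)+3=o, o(vowel)+10=y, c(cons)+3=f, k(cons)+3=n.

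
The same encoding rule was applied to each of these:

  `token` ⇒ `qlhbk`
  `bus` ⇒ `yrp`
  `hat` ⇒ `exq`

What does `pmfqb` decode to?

spite

Compare letters: t→q is +23, o→l is +23, k→h is +23 — a constant shift. Every letter moves 23 places later in the alphabet, wrapping around z→a.
Decoding pmfqb: p−23=s, m−23=p, f−23=i, q−23=t, b−23=e.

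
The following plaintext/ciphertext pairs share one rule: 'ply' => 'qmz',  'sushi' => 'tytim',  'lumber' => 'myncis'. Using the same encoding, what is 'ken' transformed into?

The shift depends on letter class: consonant p→q is +1, but vowel u→y is +4. Two shifts are in play — +4 for a/e/i/o/u, +1 for every other letter.
For ken: k(cons)+1=l, e(vowel)+4=i, n(cons)+1=o.

lio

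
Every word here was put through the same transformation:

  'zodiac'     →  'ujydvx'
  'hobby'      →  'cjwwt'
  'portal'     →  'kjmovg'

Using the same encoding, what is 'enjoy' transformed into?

It's a constant shift of +21 (ROT21).
On enjoy: e+21=z, n+21=i, j+21=e, o+21=j, y+21=t.

ziejt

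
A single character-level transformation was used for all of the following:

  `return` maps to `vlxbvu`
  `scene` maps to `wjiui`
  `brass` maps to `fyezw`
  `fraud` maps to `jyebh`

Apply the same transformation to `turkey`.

It's a Vigenère-style cipher with numeric key [4,7]: position i shifts by key[i mod 2].
For turkey: t+4=x, u+7=b, r+4=v, k+7=r, e+4=i, y+7=f.

xbvrif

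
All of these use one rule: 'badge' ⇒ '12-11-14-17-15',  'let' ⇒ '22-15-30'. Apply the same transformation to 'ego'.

b is letter #2 and maps to 12: an offset of 10. Letters become their 1-based position plus 10 (so a→11, b→12, …).
For ego: e=5→15, g=7→17, o=15→25.

15-17-25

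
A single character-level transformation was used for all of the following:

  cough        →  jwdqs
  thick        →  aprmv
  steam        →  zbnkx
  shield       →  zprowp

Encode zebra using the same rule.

gmkbl

The shift increases by 1 at each position, starting from +7: 7, 8, 9, ….
On zebra: z+7=g, e+8=m, b+9=k, r+10=b, a+11=l.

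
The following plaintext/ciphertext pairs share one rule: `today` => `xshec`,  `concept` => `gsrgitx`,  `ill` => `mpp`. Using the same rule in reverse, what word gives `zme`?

This is a Caesar cipher with shift 4.
Reversing it on zme: z−4=v, m−4=i, e−4=a.

via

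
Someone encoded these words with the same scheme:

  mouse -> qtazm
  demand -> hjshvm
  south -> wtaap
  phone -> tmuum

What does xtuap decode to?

In mouse: m→q is +4, o→t is +5, u→a is +6, s→z is +7 — the shift increases by 1 each position. The shift increases by 1 at each position, starting from +4: 4, 5, 6, ….
Decoding xtuap: x−4=t, t−5=o, u−6=o, a−7=t, p−8=h.

tooth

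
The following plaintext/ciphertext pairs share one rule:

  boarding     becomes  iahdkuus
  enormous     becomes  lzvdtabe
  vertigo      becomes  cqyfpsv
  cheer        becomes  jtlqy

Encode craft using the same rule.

jdhra

Shifts by position in boarding: pos 0: b→i (+7), pos 1: o→a (+12), pos 2: a→h (+7), pos 3: r→d (+12) — repeating every 2. A repeating key of period 2 is used — shifts +7, +12 over and over.
For craft: c+7=j, r+12=d, a+7=h, f+12=r, t+7=a.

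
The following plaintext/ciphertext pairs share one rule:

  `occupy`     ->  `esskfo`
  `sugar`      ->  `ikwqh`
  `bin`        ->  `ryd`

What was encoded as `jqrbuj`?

tablet

Compare letters: o→e is +16, c→s is +16, c→s is +16 — a constant shift. It's a constant shift of +16 (ROT16).
Undoing it on jqrbuj: j−16=t, q−16=a, r−16=b, b−16=l, u−16=e, j−16=t.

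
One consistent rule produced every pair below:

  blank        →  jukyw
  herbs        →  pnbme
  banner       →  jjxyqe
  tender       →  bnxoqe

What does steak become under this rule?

acolw

In blank: b→j is +8, l→u is +9, a→k is +10, n→y is +11 — the shift increases by 1 each position. Each letter shifts forward by (position + 8), i.e. 8, 9, 10, … — the shift grows by one for each successive letter.
For steak: s+8=a, t+9=c, e+10=o, a+11=l, k+12=w.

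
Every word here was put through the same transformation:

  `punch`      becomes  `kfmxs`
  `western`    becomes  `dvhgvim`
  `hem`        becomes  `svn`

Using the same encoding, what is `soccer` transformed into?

Each pair mirrors across the alphabet (p↔k, u↔f, n↔m): positions sum to 25. Letters are reflected about the middle of the alphabet (position → 25−position): Atbash.
On soccer: s↔h, o↔l, c↔x, c↔x, e↔v, r↔i.

hlxxvi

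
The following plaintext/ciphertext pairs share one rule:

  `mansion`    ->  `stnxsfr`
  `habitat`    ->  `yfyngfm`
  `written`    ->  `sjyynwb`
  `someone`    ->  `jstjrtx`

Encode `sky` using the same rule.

dpx

The output letters match the input read backwards, each shifted +5: mansion reversed is noisnam. The word is reversed, then every letter is shifted forward by 5.
Applying it to sky: reverse → yks; then shift: y+5=d, k+5=p, s+5=x.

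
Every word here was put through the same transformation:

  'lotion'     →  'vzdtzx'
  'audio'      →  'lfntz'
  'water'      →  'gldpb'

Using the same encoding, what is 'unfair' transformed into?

The shift depends on letter class: consonant l→v is +10, but vowel o→z is +11. The rule splits by letter class: vowels +11, consonants +10.
For unfair: u(vowel)+11=f, n(cons)+10=x, f(cons)+10=p, a(vowel)+11=l, i(vowel)+11=t, r(cons)+10=b.

fxpltb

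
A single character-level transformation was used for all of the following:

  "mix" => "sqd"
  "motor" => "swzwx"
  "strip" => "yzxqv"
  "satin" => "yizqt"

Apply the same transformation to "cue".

icm

The shift depends on letter class: consonant m→s is +6, but vowel i→q is +8. The rule splits by letter class: vowels +8, consonants +6.
On cue: c(cons)+6=i, u(vowel)+8=c, e(vowel)+8=m.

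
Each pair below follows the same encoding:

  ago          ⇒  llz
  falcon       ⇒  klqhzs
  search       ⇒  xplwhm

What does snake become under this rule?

The shift depends on letter class: consonant g→l is +5, but vowel a→l is +11. The rule splits by letter class: vowels +11, consonants +5.
On snake: s(cons)+5=x, n(cons)+5=s, a(vowel)+11=l, k(cons)+5=p, e(vowel)+11=p.

xslpp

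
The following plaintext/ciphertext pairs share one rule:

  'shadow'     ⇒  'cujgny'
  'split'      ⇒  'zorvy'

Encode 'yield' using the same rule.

jrkoe

The word is reversed, then every letter is shifted forward by 6.
Applying it to yield: reverse → dleiy; then shift: d+6=j, l+6=r, e+6=k, i+6=o, y+6=e.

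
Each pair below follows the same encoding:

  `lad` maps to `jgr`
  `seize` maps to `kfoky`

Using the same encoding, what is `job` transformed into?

hup

The output letters match the input read backwards, each shifted +6: lad reversed is dal. Read the word backwards and shift each letter +6.
For job: reverse → boj; then shift: b+6=h, o+6=u, j+6=p.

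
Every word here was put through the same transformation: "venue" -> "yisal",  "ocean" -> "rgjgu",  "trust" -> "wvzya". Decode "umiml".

ridge

In venue: v→y is +3, e→i is +4, n→s is +5, u→a is +6 — the shift increases by 1 each position. The shift increases by 1 at each position, starting from +3: 3, 4, 5, ….
Decoding umiml: u−3=r, m−4=i, i−5=d, m−6=g, l−7=e.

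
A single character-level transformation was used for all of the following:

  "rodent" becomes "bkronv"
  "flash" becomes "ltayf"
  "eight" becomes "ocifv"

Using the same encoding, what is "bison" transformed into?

xcykn

This is an affine cipher: with a=0,…,z=25, each position x becomes (23x+0) mod 26.
For bison: b(1)→23·1+0≡23=x; i(8)→23·8+0≡2=c; s(18)→23·18+0≡24=y; o(14)→23·14+0≡10=k; n(13)→23·13+0≡13=n (all mod 26).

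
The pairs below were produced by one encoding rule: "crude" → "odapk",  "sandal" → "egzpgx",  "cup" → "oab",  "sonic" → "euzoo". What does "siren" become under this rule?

The rule splits by letter class: vowels +6, consonants +12.
For siren: s(cons)+12=e, i(vowel)+6=o, r(cons)+12=d, e(vowel)+6=k, n(cons)+12=z.

eodkz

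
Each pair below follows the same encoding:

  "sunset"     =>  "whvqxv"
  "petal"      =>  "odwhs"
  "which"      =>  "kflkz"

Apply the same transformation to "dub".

exg

The output letters match the input read backwards, each shifted +3: sunset reversed is tesnus. The word is reversed, then every letter is shifted forward by 3.
Applying it to dub: reverse → bud; then shift: b+3=e, u+3=x, d+3=g.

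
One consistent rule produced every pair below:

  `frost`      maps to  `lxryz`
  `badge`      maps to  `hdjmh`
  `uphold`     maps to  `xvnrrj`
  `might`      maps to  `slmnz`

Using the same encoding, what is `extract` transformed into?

The shift depends on letter class: consonant f→l is +6, but vowel o→r is +3. The rule splits by letter class: vowels +3, consonants +6.
Applying it to extract: e(vowel)+3=h, x(cons)+6=d, t(cons)+6=z, r(cons)+6=x, a(vowel)+3=d, c(cons)+6=i, t(cons)+6=z.

hdzxdiz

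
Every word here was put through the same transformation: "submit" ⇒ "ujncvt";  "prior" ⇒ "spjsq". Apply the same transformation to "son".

The output letters match the input read backwards, each shifted +1: submit reversed is timbus. Two steps: reverse the string, then apply a Caesar shift of +1.
Applying it to son: reverse → nos; then shift: n+1=o, o+1=p, s+1=t.

opt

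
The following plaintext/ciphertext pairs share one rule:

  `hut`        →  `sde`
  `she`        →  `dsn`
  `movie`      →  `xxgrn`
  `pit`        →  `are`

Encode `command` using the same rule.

nxxxjyo

The shift depends on letter class: consonant h→s is +11, but vowel u→d is +9. The rule splits by letter class: vowels +9, consonants +11.
For command: c(cons)+11=n, o(vowel)+9=x, m(cons)+11=x, m(cons)+11=x, a(vowel)+9=j, n(cons)+11=y, d(cons)+11=o.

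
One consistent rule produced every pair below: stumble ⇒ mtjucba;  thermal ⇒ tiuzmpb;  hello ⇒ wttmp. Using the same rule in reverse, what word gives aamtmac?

useless

The output letters match the input read backwards, each shifted +8: stumble reversed is elbmuts. Read the word backwards and shift each letter +8.
Decoding aamtmac: shift back: a−8=s, a−8=s, m−8=e, t−8=l, m−8=e, a−8=s, c−8=u → sselesu; then reverse → useless.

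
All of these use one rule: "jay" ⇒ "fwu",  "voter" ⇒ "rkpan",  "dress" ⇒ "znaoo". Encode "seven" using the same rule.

This is a Caesar cipher with shift 22.
For seven: s+22=o, e+22=a, v+22=r, e+22=a, n+22=j.

oaraj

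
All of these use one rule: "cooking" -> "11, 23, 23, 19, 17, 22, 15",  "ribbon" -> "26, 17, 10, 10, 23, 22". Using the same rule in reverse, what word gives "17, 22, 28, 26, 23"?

c is letter #3 and maps to 11: an offset of 8. Each letter is replaced by its alphabet position (a=1..z=26) + 8.
Decoding 17, 22, 28, 26, 23: 17→(17−8)÷1=9=i, 22→(22−8)÷1=14=n, 28→(28−8)÷1=20=t, 26→(26−8)÷1=18=r, 23→(23−8)÷1=15=o.

intro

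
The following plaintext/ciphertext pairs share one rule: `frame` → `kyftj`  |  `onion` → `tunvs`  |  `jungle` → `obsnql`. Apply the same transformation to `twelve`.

ydjsal

It's a Vigenère-style cipher with numeric key [5,7]: position i shifts by key[i mod 2].
For twelve: t+5=y, w+7=d, e+5=j, l+7=s, v+5=a, e+7=l.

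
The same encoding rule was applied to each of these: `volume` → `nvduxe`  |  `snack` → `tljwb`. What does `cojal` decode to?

The output letters match the input read backwards, each shifted +9: volume reversed is emulov. Read the word backwards and shift each letter +9.
Undoing it on cojal: shift back: c−9=t, o−9=f, j−9=a, a−9=r, l−9=c → tfarc; then reverse → craft.

craft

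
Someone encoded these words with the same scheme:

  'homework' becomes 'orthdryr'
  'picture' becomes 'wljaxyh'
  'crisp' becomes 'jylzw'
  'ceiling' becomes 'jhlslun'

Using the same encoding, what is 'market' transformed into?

The shift depends on letter class: consonant h→o is +7, but vowel o→r is +3. The rule splits by letter class: vowels +3, consonants +7.
On market: m(cons)+7=t, a(vowel)+3=d, r(cons)+7=y, k(cons)+7=r, e(vowel)+3=h, t(cons)+7=a.

tdyrha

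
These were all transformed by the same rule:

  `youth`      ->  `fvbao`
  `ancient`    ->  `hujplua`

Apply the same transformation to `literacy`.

spalyhjf

Compare letters: y→f is +7, o→v is +7, u→b is +7 — a constant shift. Every letter moves 7 places later in the alphabet, wrapping around z→a.
On literacy: l+7=s, i+7=p, t+7=a, e+7=l, r+7=y, a+7=h, c+7=j, y+7=f.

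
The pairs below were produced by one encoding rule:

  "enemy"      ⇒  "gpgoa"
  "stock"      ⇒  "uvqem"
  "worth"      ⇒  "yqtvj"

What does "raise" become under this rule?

Compare letters: e→g is +2, n→p is +2, e→g is +2 — a constant shift. It's a constant shift of +2 (ROT2).
On raise: r+2=t, a+2=c, i+2=k, s+2=u, e+2=g.

tckug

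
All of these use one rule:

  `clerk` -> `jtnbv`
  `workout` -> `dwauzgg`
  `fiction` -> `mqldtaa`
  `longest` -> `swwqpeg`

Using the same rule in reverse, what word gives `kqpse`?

digit

In clerk: c→j is +7, l→t is +8, e→n is +9, r→b is +10 — the shift increases by 1 each position. Each letter shifts forward by (position + 7), i.e. 7, 8, 9, … — the shift grows by one for each successive letter.
Reversing it on kqpse: k−7=d, q−8=i, p−9=g, s−10=i, e−11=t.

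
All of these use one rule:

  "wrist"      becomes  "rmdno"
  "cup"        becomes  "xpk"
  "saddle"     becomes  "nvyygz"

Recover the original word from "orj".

two

Compare letters: w→r is +21, r→m is +21, i→d is +21 — a constant shift. Each letter is shifted forward by 21 in the alphabet (a Caesar shift of +21).
Reversing it on orj: o−21=t, r−21=w, j−21=o.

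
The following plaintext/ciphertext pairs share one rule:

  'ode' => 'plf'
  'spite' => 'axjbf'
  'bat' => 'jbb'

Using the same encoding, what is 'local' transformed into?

The shift depends on letter class: consonant d→l is +8, but vowel o→p is +1. The rule splits by letter class: vowels +1, consonants +8.
For local: l(cons)+8=t, o(vowel)+1=p, c(cons)+8=k, a(vowel)+1=b, l(cons)+8=t.

tpkbt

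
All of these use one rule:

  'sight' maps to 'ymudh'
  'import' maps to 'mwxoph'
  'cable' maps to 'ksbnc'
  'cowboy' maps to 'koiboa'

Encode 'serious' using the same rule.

s(18)→y(24) and i(8)→m(12) fit y≡9x+18 (mod 26); the inverse of 9 mod 26 is 3. Treating letters as 0–25, the rule is x ↦ 9x + 18 (mod 26).
For serious: s(18)→9·18+18≡24=y; e(4)→9·4+18≡2=c; r(17)→9·17+18≡15=p; i(8)→9·8+18≡12=m; o(14)→9·14+18≡14=o; u(20)→9·20+18≡16=q; s(18)→9·18+18≡24=y (all mod 26).

ycpmoqy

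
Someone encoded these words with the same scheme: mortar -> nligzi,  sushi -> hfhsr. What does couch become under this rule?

Each pair mirrors across the alphabet (m↔n, o↔l, r↔i): positions sum to 25. Letters are reflected about the middle of the alphabet (position → 25−position): Atbash.
On couch: c↔x, o↔l, u↔f, c↔x, h↔s.

xlfxs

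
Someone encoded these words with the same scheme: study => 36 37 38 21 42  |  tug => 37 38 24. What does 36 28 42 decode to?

sky

s is letter #19 and maps to 36: an offset of 17. Letters become their 1-based position plus 17 (so a→18, b→19, …).
Undoing it on 36 28 42: 36→(36−17)÷1=19=s, 28→(28−17)÷1=11=k, 42→(42−17)÷1=25=y.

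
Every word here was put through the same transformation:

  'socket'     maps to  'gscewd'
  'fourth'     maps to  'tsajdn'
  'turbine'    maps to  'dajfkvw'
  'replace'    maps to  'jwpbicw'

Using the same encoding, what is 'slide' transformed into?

This is an affine cipher: with a=0,…,z=25, each position x becomes (23x+8) mod 26.
Applying it to slide: s(18)→23·18+8≡6=g; l(11)→23·11+8≡1=b; i(8)→23·8+8≡10=k; d(3)→23·3+8≡25=z; e(4)→23·4+8≡22=w (all mod 26).

gbkzw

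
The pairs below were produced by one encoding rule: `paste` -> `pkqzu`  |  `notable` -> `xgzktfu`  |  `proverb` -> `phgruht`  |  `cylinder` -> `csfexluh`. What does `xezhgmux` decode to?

nitrogen

p(15)→p(15) and a(0)→k(10) fit y≡9x+10 (mod 26); the inverse of 9 mod 26 is 3. Treating letters as 0–25, the rule is x ↦ 9x + 10 (mod 26).
Decoding xezhgmux: x(23)→3·(23−10)≡13=n; e(4)→3·(4−10)≡8=i; z(25)→3·(25−10)≡19=t; h(7)→3·(7−10)≡17=r; g(6)→3·(6−10)≡14=o; m(12)→3·(12−10)≡6=g; u(20)→3·(20−10)≡4=e; x(23)→3·(23−10)≡13=n (all mod 26).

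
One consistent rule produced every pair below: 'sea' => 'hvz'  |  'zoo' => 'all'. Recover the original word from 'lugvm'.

often

Each letter is replaced by its mirror in the alphabet: a↔z, b↔y, c↔x, and so on (the Atbash cipher).
Reversing it on lugvm: l↔o, u↔f, g↔t, v↔e, m↔n.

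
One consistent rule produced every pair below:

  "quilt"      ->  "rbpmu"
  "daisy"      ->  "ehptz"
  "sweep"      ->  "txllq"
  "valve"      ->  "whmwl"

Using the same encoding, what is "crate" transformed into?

The shift depends on letter class: consonant q→r is +1, but vowel u→b is +7. Two shifts are in play — +7 for a/e/i/o/u, +1 for every other letter.
On crate: c(cons)+1=d, r(cons)+1=s, a(vowel)+7=h, t(cons)+1=u, e(vowel)+7=l.

dshul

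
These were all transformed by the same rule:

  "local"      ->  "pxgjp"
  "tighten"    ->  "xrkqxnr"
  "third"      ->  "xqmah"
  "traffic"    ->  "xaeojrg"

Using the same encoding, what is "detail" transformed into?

Shifts by position in local: pos 0: l→p (+4), pos 1: o→x (+9), pos 2: c→g (+4), pos 3: a→j (+9) — repeating every 2. A repeating key of period 2 is used — shifts +4, +9 over and over.
On detail: d+4=h, e+9=n, t+4=x, a+9=j, i+4=m, l+9=u.

hnxjmu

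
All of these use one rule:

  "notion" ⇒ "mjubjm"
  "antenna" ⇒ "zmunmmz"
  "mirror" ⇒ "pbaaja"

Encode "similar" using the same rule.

n(13)→m(12) and o(14)→j(9) fit y≡23x+25 (mod 26); the inverse of 23 mod 26 is 17. This is an affine cipher: with a=0,…,z=25, each position x becomes (23x+25) mod 26.
Applying it to similar: s(18)→23·18+25≡23=x; i(8)→23·8+25≡1=b; m(12)→23·12+25≡15=p; i(8)→23·8+25≡1=b; l(11)→23·11+25≡18=s; a(0)→23·0+25≡25=z; r(17)→23·17+25≡0=a (all mod 26).

xbpbsza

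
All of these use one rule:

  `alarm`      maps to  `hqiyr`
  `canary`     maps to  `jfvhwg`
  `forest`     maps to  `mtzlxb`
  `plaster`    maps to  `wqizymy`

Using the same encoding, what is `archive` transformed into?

Shifts by position in alarm: pos 0: a→h (+7), pos 1: l→q (+5), pos 2: a→i (+8), pos 3: r→y (+7), pos 4: m→r (+5) — repeating every 3. The shifts repeat in a cycle of length 3: positions 0,1,… shift by +7, +5, +8, then the pattern repeats.
Applying it to archive: a+7=h, r+5=w, c+8=k, h+7=o, i+5=n, v+8=d, e+7=l.

hwkondl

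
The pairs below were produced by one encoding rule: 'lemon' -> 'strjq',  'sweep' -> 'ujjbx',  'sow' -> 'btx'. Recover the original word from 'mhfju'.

peach

The word is reversed, then every letter is shifted forward by 5.
Undoing it on mhfju: shift back: m−5=h, h−5=c, f−5=a, j−5=e, u−5=p → hcaep; then reverse → peach.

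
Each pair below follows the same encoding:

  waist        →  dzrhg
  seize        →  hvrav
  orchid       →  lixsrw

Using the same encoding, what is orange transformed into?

lizmtv

Each pair mirrors across the alphabet (w↔d, a↔z, i↔r): positions sum to 25. Letters are reflected about the middle of the alphabet (position → 25−position): Atbash.
Applying it to orange: o↔l, r↔i, a↔z, n↔m, g↔t, e↔v.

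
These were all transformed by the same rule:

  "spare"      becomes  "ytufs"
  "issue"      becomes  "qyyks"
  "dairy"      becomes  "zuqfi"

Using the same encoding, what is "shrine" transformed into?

Each letter's alphabet position (a=0..z=25) is mapped through 19·x+20 mod 26 — an affine cipher.
On shrine: s(18)→19·18+20≡24=y; h(7)→19·7+20≡23=x; r(17)→19·17+20≡5=f; i(8)→19·8+20≡16=q; n(13)→19·13+20≡7=h; e(4)→19·4+20≡18=s (all mod 26).

yxfqhs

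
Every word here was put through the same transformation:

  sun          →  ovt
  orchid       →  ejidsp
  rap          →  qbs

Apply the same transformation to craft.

ugbsd

The output letters match the input read backwards, each shifted +1: sun reversed is nus. The word is reversed, then every letter is shifted forward by 1.
On craft: reverse → tfarc; then shift: t+1=u, f+1=g, a+1=b, r+1=s, c+1=d.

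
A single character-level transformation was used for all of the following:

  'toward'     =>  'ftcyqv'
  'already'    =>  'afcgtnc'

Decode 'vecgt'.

Read the word backwards and shift each letter +2.
Decoding vecgt: shift back: v−2=t, e−2=c, c−2=a, g−2=e, t−2=r → tcaer; then reverse → react.

react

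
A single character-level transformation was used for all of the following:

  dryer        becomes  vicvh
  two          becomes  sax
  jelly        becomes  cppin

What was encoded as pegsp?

local

The output letters match the input read backwards, each shifted +4: dryer reversed is reyrd. Read the word backwards and shift each letter +4.
Undoing it on pegsp: shift back: p−4=l, e−4=a, g−4=c, s−4=o, p−4=l → lacol; then reverse → local.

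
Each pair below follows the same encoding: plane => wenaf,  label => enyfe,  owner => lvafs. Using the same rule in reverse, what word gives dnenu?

Each letter's alphabet position (a=0..z=25) is mapped through 11·x+13 mod 26 — an affine cipher.
Reversing it on dnenu: d(3)→19·(3−13)≡18=s; n(13)→19·(13−13)≡0=a; e(4)→19·(4−13)≡11=l; n(13)→19·(13−13)≡0=a; u(20)→19·(20−13)≡3=d (all mod 26).

salad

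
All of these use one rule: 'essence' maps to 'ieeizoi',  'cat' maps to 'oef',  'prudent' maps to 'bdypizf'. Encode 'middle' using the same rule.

ymppxi

The shift depends on letter class: consonant s→e is +12, but vowel e→i is +4. Two shifts are in play — +4 for a/e/i/o/u, +12 for every other letter.
For middle: m(cons)+12=y, i(vowel)+4=m, d(cons)+12=p, d(cons)+12=p, l(cons)+12=x, e(vowel)+4=i.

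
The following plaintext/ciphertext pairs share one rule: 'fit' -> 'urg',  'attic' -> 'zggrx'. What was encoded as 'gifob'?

This is the alphabet-reversal cipher (Atbash): a becomes z, b becomes y, etc.
Undoing it on gifob: g↔t, i↔r, f↔u, o↔l, b↔y.

truly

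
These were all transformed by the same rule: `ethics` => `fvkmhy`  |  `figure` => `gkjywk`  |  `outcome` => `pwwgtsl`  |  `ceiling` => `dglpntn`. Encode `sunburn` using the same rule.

Letter i (0-indexed) is shifted by i+1, so successive shifts are 1, 2, 3, ….
For sunburn: s+1=t, u+2=w, n+3=q, b+4=f, u+5=z, r+6=x, n+7=u.

twqfzxu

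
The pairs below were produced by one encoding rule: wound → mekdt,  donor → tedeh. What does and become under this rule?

Compare letters: w→m is +16, o→e is +16, u→k is +16 — a constant shift. Every letter moves 16 places later in the alphabet, wrapping around z→a.
Applying it to and: a+16=q, n+16=d, d+16=t.

qdt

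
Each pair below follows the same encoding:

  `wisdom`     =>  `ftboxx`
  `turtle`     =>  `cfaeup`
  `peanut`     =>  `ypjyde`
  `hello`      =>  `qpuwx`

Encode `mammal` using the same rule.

Shifts by position in wisdom: pos 0: w→f (+9), pos 1: i→t (+11), pos 2: s→b (+9), pos 3: d→o (+11) — repeating every 2. The shifts repeat in a cycle of length 2: positions 0,1,… shift by +9, +11, then the pattern repeats.
On mammal: m+9=v, a+11=l, m+9=v, m+11=x, a+9=j, l+11=w.

vlvxjw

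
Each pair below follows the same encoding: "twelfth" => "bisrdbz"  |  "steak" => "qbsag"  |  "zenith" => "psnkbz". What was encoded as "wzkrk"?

t(19)→b(1) and w(22)→i(8) fit y≡11x+0 (mod 26); the inverse of 11 mod 26 is 19. Treating letters as 0–25, the rule is x ↦ 11x + 0 (mod 26).
Decoding wzkrk: w(22)→19·(22−0)≡2=c; z(25)→19·(25−0)≡7=h; k(10)→19·(10−0)≡8=i; r(17)→19·(17−0)≡11=l; k(10)→19·(10−0)≡8=i (all mod 26).

chili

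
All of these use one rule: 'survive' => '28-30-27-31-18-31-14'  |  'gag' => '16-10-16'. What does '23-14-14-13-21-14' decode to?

s is letter #19 and maps to 28: an offset of 9. Each letter is replaced by its alphabet position (a=1..z=26) + 9.
Decoding 23-14-14-13-21-14: 23→(23−9)÷1=14=n, 14→(14−9)÷1=5=e, 14→(14−9)÷1=5=e, 13→(13−9)÷1=4=d, 21→(21−9)÷1=12=l, 14→(14−9)÷1=5=e.

needle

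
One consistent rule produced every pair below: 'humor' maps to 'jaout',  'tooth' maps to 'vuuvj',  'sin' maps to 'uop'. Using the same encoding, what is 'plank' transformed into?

The shift depends on letter class: consonant h→j is +2, but vowel u→a is +6. The rule splits by letter class: vowels +6, consonants +2.
On plank: p(cons)+2=r, l(cons)+2=n, a(vowel)+6=g, n(cons)+2=p, k(cons)+2=m.

rngpm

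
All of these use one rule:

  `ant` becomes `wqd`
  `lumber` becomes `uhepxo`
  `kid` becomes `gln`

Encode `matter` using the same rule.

Two steps: reverse the string, then apply a Caesar shift of +3.
Applying it to matter: reverse → rettam; then shift: r+3=u, e+3=h, t+3=w, t+3=w, a+3=d, m+3=p.

uhwwdp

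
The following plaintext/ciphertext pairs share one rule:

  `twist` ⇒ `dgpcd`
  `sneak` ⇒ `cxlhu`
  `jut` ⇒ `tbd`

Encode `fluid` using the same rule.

The shift depends on letter class: consonant t→d is +10, but vowel i→p is +7. The rule splits by letter class: vowels +7, consonants +10.
For fluid: f(cons)+10=p, l(cons)+10=v, u(vowel)+7=b, i(vowel)+7=p, d(cons)+10=n.

pvbpn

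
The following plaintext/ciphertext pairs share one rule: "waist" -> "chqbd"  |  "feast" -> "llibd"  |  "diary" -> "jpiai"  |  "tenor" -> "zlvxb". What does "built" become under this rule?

hbqud

In waist: w→c is +6, a→h is +7, i→q is +8, s→b is +9 — the shift increases by 1 each position. Letter i (0-indexed) is shifted by i+6, so successive shifts are 6, 7, 8, ….
On built: b+6=h, u+7=b, i+8=q, l+9=u, t+10=d.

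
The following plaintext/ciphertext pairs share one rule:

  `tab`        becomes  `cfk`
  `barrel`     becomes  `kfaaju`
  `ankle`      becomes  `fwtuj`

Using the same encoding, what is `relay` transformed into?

Vowels shift forward by 5 and consonants shift forward by 9.
On relay: r(cons)+9=a, e(vowel)+5=j, l(cons)+9=u, a(vowel)+5=f, y(cons)+9=h.

ajufh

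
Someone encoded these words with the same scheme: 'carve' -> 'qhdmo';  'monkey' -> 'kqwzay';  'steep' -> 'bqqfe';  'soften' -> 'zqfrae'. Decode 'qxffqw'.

The word is reversed, then every letter is shifted forward by 12.
Decoding qxffqw: shift back: q−12=e, x−12=l, f−12=t, f−12=t, q−12=e, w−12=k → elttek; then reverse → kettle.

kettle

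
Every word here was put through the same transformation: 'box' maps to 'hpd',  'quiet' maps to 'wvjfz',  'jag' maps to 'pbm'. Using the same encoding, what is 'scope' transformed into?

The shift depends on letter class: consonant b→h is +6, but vowel o→p is +1. Vowels shift forward by 1 and consonants shift forward by 6.
For scope: s(cons)+6=y, c(cons)+6=i, o(vowel)+1=p, p(cons)+6=v, e(vowel)+1=f.

yipvf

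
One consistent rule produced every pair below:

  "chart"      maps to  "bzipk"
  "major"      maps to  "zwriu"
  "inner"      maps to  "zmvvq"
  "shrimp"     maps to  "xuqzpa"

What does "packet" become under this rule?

bmskix

Two steps: reverse the string, then apply a Caesar shift of +8.
On packet: reverse → tekcap; then shift: t+8=b, e+8=m, k+8=s, c+8=k, a+8=i, p+8=x.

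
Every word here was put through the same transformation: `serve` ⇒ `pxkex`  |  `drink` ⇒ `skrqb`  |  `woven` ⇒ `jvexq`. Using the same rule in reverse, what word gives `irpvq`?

s(18)→p(15) and e(4)→x(23) fit y≡5x+3 (mod 26); the inverse of 5 mod 26 is 21. This is an affine cipher: with a=0,…,z=25, each position x becomes (5x+3) mod 26.
Decoding irpvq: i(8)→21·(8−3)≡1=b; r(17)→21·(17−3)≡8=i; p(15)→21·(15−3)≡18=s; v(21)→21·(21−3)≡14=o; q(16)→21·(16−3)≡13=n (all mod 26).

bison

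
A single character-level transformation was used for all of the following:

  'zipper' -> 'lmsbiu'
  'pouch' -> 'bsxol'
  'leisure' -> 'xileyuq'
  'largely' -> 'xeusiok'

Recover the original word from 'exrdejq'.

Shifts by position in zipper: pos 0: z→l (+12), pos 1: i→m (+4), pos 2: p→s (+3), pos 3: p→b (+12), pos 4: e→i (+4), pos 5: r→u (+3) — repeating every 3. The shifts repeat in a cycle of length 3: positions 0,1,… shift by +12, +4, +3, then the pattern repeats.
Decoding exrdejq: e−12=s, x−4=t, r−3=o, d−12=r, e−4=a, j−3=g, q−12=e.

storage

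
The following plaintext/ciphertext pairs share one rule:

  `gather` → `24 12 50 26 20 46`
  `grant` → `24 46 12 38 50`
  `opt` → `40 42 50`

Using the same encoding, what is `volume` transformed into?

54 40 34 52 36 20

g(#7)→24 and a(#1)→12: differences scale by 2, so n = 2·pos + 10. With a=1..z=26, the number is 2·pos + 10.
Applying it to volume: v=22→54, o=15→40, l=12→34, u=21→52, m=13→36, e=5→20.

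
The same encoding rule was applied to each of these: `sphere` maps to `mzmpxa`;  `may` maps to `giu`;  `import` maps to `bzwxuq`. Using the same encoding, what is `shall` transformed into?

ttipa

The output letters match the input read backwards, each shifted +8: sphere reversed is erehps. The word is reversed, then every letter is shifted forward by 8.
On shall: reverse → llahs; then shift: l+8=t, l+8=t, a+8=i, h+8=p, s+8=a.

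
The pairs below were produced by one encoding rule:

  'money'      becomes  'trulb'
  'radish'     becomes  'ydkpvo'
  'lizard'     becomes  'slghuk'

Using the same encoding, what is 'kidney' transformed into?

rlkuhf

The shifts repeat in a cycle of length 3: positions 0,1,… shift by +7, +3, +7, then the pattern repeats.
On kidney: k+7=r, i+3=l, d+7=k, n+7=u, e+3=h, y+7=f.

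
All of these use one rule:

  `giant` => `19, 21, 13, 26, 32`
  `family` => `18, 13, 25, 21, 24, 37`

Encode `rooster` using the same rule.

30, 27, 27, 31, 32, 17, 30

g is letter #7 and maps to 19: an offset of 12. Letters become their 1-based position plus 12 (so a→13, b→14, …).
For rooster: r=18→30, o=15→27, o=15→27, s=19→31, t=20→32, e=5→17, r=18→30.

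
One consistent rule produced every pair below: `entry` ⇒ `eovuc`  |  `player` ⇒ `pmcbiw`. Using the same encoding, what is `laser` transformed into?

lbuhv

Letter i (0-indexed) is shifted by i+0, so successive shifts are 0, 1, 2, ….
For laser: l+0=l, a+1=b, s+2=u, e+3=h, r+4=v.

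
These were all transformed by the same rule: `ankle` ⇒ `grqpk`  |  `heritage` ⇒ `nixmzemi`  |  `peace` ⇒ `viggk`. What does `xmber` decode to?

rival

Shifts by position in ankle: pos 0: a→g (+6), pos 1: n→r (+4), pos 2: k→q (+6), pos 3: l→p (+4) — repeating every 2. The shifts repeat in a cycle of length 2: positions 0,1,… shift by +6, +4, then the pattern repeats.
Reversing it on xmber: x−6=r, m−4=i, b−6=v, e−4=a, r−6=l.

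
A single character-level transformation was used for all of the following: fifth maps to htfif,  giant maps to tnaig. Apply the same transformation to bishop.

The output letters match the input read backwards: fifth reversed is htfif. The word is simply reversed.
For bishop: reverse → pohsib.

pohsib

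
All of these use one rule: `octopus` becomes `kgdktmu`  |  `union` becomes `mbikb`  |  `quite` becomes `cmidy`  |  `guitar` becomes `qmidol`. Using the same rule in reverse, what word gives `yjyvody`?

o(14)→k(10) and c(2)→g(6) fit y≡9x+14 (mod 26); the inverse of 9 mod 26 is 3. Each letter's alphabet position (a=0..z=25) is mapped through 9·x+14 mod 26 — an affine cipher.
Undoing it on yjyvody: y(24)→3·(24−14)≡4=e; j(9)→3·(9−14)≡11=l; y(24)→3·(24−14)≡4=e; v(21)→3·(21−14)≡21=v; o(14)→3·(14−14)≡0=a; d(3)→3·(3−14)≡19=t; y(24)→3·(24−14)≡4=e (all mod 26).

elevate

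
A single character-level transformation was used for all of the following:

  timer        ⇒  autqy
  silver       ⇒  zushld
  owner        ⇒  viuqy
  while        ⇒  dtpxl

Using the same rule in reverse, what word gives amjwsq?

Shifts by position in timer: pos 0: t→a (+7), pos 1: i→u (+12), pos 2: m→t (+7), pos 3: e→q (+12) — repeating every 2. A repeating key of period 2 is used — shifts +7, +12 over and over.
Reversing it on amjwsq: a−7=t, m−12=a, j−7=c, w−12=k, s−7=l, q−12=e.

tackle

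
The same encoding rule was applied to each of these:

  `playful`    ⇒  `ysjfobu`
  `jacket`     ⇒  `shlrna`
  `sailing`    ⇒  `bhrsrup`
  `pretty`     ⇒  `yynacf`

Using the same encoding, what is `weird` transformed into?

The shifts repeat in a cycle of length 2: positions 0,1,… shift by +9, +7, then the pattern repeats.
Applying it to weird: w+9=f, e+7=l, i+9=r, r+7=y, d+9=m.

flrym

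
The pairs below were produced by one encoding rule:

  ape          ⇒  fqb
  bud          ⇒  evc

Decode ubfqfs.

The output letters match the input read backwards, each shifted +1: ape reversed is epa. The word is reversed, then every letter is shifted forward by 1.
Decoding ubfqfs: shift back: u−1=t, b−1=a, f−1=e, q−1=p, f−1=e, s−1=r → taeper; then reverse → repeat.

repeat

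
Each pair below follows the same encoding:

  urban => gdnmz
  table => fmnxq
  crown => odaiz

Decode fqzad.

Compare letters: u→g is +12, r→d is +12, b→n is +12 — a constant shift. This is a Caesar cipher with shift 12.
Decoding fqzad: f−12=t, q−12=e, z−12=n, a−12=o, d−12=r.

tenor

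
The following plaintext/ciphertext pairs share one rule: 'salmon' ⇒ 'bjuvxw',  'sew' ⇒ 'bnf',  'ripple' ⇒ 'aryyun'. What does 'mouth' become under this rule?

Compare letters: s→b is +9, a→j is +9, l→u is +9 — a constant shift. This is a Caesar cipher with shift 9.
On mouth: m+9=v, o+9=x, u+9=d, t+9=c, h+9=q.

vxdcq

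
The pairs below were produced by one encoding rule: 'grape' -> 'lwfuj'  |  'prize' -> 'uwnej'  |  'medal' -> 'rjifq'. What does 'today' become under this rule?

ytifd

Compare letters: g→l is +5, r→w is +5, a→f is +5 — a constant shift. It's a constant shift of +5 (ROT5).
On today: t+5=y, o+5=t, d+5=i, a+5=f, y+5=d.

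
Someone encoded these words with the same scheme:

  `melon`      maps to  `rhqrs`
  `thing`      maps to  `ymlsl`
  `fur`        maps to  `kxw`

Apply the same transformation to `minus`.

rlsxx

Two shifts are in play — +3 for a/e/i/o/u, +5 for every other letter.
Applying it to minus: m(cons)+5=r, i(vowel)+3=l, n(cons)+5=s, u(vowel)+3=x, s(cons)+5=x.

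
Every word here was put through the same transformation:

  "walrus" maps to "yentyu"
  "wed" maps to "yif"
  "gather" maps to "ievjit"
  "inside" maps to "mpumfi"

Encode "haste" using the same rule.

The shift depends on letter class: consonant w→y is +2, but vowel a→e is +4. Two shifts are in play — +4 for a/e/i/o/u, +2 for every other letter.
On haste: h(cons)+2=j, a(vowel)+4=e, s(cons)+2=u, t(cons)+2=v, e(vowel)+4=i.

jeuvi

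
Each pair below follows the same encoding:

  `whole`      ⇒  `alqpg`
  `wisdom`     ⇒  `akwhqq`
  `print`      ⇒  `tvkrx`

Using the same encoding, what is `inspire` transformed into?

krwtkvg

The shift depends on letter class: consonant w→a is +4, but vowel o→q is +2. Vowels shift forward by 2 and consonants shift forward by 4.
Applying it to inspire: i(vowel)+2=k, n(cons)+4=r, s(cons)+4=w, p(cons)+4=t, i(vowel)+2=k, r(cons)+4=v, e(vowel)+2=g.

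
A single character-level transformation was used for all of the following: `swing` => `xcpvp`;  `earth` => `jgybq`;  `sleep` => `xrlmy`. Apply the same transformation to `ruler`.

wasma

In swing: s→x is +5, w→c is +6, i→p is +7, n→v is +8 — the shift increases by 1 each position. The shift increases by 1 at each position, starting from +5: 5, 6, 7, ….
For ruler: r+5=w, u+6=a, l+7=s, e+8=m, r+9=a.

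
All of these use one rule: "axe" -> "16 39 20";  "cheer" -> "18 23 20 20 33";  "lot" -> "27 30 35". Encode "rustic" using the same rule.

33 36 34 35 24 18

The number is (letter's place in the alphabet, a=1) + 15.
On rustic: r=18→33, u=21→36, s=19→34, t=20→35, i=9→24, c=3→18.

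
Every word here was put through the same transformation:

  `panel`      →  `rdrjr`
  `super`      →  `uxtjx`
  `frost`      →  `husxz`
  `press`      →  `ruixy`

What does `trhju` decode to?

rodeo

In panel: p→r is +2, a→d is +3, n→r is +4, e→j is +5 — the shift increases by 1 each position. Each letter shifts forward by (position + 2), i.e. 2, 3, 4, … — the shift grows by one for each successive letter.
Undoing it on trhju: t−2=r, r−3=o, h−4=d, j−5=e, u−6=o.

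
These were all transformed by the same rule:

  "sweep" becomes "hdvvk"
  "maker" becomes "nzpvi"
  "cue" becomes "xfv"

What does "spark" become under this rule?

Each pair mirrors across the alphabet (s↔h, w↔d, e↔v): positions sum to 25. Each letter is replaced by its mirror in the alphabet: a↔z, b↔y, c↔x, and so on (the Atbash cipher).
Applying it to spark: s↔h, p↔k, a↔z, r↔i, k↔p.

hkzip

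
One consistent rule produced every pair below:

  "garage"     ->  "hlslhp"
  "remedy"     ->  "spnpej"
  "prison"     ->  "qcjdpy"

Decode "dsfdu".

A repeating key of period 2 is used — shifts +1, +11 over and over.
Decoding dsfdu: d−1=c, s−11=h, f−1=e, d−11=s, u−1=t.

chest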